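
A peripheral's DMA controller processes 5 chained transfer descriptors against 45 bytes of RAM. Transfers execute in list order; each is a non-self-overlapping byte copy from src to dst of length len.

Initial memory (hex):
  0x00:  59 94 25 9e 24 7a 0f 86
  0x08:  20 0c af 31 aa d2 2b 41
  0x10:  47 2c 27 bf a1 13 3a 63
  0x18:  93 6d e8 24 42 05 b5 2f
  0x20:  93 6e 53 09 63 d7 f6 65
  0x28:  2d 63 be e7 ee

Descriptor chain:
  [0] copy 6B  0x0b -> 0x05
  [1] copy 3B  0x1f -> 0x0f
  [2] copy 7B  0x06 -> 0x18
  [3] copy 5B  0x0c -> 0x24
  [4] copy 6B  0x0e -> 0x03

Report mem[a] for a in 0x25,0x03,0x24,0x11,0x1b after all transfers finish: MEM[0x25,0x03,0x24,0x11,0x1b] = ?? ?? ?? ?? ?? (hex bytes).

D0: mem[0x05..0x0a] <- [31 aa d2 2b 41 47]
D1: mem[0x0f..0x11] <- [2f 93 6e]
D2: mem[0x18..0x1e] <- [aa d2 2b 41 47 31 aa]
D3: mem[0x24..0x28] <- [aa d2 2b 2f 93]
D4: mem[0x03..0x08] <- [2b 2f 93 6e 27 bf]
query mem[0x25]=0xd2, mem[0x03]=0x2b, mem[0x24]=0xaa, mem[0x11]=0x6e, mem[0x1b]=0x41

MEM[0x25,0x03,0x24,0x11,0x1b] = d2 2b aa 6e 41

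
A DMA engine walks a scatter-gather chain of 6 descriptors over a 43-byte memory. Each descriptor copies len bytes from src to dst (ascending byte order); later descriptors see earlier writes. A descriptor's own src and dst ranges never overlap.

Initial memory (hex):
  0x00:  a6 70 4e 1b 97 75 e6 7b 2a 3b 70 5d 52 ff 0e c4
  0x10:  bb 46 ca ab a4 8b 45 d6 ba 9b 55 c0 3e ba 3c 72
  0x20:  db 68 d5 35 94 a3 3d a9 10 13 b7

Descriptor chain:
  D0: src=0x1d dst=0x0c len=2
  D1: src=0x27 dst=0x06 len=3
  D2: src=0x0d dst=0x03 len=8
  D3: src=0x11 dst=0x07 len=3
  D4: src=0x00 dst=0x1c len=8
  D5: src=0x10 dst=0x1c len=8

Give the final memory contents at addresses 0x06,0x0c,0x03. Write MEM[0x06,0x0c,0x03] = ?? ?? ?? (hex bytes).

#0 dst[0x0c+2] := {0xba,0x3c}
#1 dst[0x06+3] := {0xa9,0x10,0x13}
#2 dst[0x03+8] := {0x3c,0x0e,0xc4,0xbb,0x46,0xca,0xab,0xa4}
#3 dst[0x07+3] := {0x46,0xca,0xab}
#4 dst[0x1c+8] := {0xa6,0x70,0x4e,0x3c,0x0e,0xc4,0xbb,0x46}
#5 dst[0x1c+8] := {0xbb,0x46,0xca,0xab,0xa4,0x8b,0x45,0xd6}
query mem[0x06]=0xbb, mem[0x0c]=0xba, mem[0x03]=0x3c

MEM[0x06,0x0c,0x03] = bb ba 3c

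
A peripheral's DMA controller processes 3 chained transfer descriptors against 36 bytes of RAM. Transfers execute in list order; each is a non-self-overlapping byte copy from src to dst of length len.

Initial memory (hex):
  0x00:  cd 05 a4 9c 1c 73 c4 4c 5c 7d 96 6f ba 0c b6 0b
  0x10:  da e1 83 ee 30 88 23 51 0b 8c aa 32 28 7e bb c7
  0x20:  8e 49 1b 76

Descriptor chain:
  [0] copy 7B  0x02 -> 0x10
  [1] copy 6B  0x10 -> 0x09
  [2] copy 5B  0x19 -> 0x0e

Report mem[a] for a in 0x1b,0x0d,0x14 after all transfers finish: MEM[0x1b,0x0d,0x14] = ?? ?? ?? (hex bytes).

MEM[0x1b,0x0d,0x14] = 32 c4 c4

  after D0: wrote 7B at 0x10 = a49c1c73c44c5c
  after D1: wrote 6B at 0x09 = a49c1c73c44c
  after D2: wrote 5B at 0x0e = 8caa32287e
query mem[0x1b]=0x32, mem[0x0d]=0xc4, mem[0x14]=0xc4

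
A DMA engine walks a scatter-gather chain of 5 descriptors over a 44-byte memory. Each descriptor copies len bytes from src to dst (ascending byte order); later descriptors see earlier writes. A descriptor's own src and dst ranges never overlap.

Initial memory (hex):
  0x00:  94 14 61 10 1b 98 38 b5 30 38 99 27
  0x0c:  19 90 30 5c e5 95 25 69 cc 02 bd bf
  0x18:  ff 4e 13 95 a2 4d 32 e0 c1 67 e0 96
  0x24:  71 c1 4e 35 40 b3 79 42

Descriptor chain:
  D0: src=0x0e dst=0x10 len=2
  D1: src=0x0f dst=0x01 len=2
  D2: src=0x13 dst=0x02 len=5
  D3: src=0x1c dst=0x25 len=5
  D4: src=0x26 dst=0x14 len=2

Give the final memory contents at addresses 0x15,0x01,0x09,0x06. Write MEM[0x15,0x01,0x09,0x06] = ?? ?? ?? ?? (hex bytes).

[0] 0x0e->0x10 len=2 : 30 5c
[1] 0x0f->0x01 len=2 : 5c 30
[2] 0x13->0x02 len=5 : 69 cc 02 bd bf
[3] 0x1c->0x25 len=5 : a2 4d 32 e0 c1
[4] 0x26->0x14 len=2 : 4d 32
query mem[0x15]=0x32, mem[0x01]=0x5c, mem[0x09]=0x38, mem[0x06]=0xbf

MEM[0x15,0x01,0x09,0x06] = 32 5c 38 bf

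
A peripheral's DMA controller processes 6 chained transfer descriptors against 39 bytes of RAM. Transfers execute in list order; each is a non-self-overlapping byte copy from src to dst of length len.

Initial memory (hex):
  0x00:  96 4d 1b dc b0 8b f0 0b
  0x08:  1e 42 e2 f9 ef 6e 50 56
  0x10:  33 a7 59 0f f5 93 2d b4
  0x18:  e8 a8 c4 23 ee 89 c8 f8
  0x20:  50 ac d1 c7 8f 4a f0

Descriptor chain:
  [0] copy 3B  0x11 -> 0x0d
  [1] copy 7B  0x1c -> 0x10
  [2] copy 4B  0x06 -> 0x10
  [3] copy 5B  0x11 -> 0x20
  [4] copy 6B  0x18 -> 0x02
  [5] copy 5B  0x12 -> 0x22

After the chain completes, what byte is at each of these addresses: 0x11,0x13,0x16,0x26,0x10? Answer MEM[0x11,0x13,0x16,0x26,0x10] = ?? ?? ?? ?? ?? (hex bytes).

MEM[0x11,0x13,0x16,0x26,0x10] = 0b 42 d1 d1 f0

D0: mem[0x0d..0x0f] <- [a7 59 0f]
D1: mem[0x10..0x16] <- [ee 89 c8 f8 50 ac d1]
D2: mem[0x10..0x13] <- [f0 0b 1e 42]
D3: mem[0x20..0x24] <- [0b 1e 42 50 ac]
D4: mem[0x02..0x07] <- [e8 a8 c4 23 ee 89]
D5: mem[0x22..0x26] <- [1e 42 50 ac d1]
query mem[0x11]=0x0b, mem[0x13]=0x42, mem[0x16]=0xd1, mem[0x26]=0xd1, mem[0x10]=0xf0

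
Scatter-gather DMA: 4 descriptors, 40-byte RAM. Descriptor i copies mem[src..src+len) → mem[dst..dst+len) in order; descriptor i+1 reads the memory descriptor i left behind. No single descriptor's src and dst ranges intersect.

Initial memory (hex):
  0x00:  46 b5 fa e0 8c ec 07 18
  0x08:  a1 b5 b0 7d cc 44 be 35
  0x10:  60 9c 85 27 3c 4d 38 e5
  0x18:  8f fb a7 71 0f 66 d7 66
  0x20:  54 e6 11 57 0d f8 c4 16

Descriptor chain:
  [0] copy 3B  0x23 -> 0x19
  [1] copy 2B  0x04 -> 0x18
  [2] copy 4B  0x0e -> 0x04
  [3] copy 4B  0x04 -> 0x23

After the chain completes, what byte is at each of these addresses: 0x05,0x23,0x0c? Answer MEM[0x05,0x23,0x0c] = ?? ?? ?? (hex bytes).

D0: mem[0x19..0x1b] <- [57 0d f8]
D1: mem[0x18..0x19] <- [8c ec]
D2: mem[0x04..0x07] <- [be 35 60 9c]
D3: mem[0x23..0x26] <- [be 35 60 9c]
query mem[0x05]=0x35, mem[0x23]=0xbe, mem[0x0c]=0xcc

MEM[0x05,0x23,0x0c] = 35 be cc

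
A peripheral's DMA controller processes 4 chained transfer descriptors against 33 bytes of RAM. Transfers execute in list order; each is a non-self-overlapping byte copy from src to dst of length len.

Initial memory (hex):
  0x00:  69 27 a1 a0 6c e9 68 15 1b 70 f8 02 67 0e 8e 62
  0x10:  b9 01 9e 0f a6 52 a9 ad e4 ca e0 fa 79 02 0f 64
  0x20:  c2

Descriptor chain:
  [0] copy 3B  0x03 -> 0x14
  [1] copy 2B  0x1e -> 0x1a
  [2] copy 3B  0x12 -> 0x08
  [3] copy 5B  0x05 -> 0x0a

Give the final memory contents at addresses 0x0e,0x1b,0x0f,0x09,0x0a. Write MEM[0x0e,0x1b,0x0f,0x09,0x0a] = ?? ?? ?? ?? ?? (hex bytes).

MEM[0x0e,0x1b,0x0f,0x09,0x0a] = 0f 64 62 0f e9

[0] 0x03->0x14 len=3 : a0 6c e9
[1] 0x1e->0x1a len=2 : 0f 64
[2] 0x12->0x08 len=3 : 9e 0f a0
[3] 0x05->0x0a len=5 : e9 68 15 9e 0f
query mem[0x0e]=0x0f, mem[0x1b]=0x64, mem[0x0f]=0x62, mem[0x09]=0x0f, mem[0x0a]=0xe9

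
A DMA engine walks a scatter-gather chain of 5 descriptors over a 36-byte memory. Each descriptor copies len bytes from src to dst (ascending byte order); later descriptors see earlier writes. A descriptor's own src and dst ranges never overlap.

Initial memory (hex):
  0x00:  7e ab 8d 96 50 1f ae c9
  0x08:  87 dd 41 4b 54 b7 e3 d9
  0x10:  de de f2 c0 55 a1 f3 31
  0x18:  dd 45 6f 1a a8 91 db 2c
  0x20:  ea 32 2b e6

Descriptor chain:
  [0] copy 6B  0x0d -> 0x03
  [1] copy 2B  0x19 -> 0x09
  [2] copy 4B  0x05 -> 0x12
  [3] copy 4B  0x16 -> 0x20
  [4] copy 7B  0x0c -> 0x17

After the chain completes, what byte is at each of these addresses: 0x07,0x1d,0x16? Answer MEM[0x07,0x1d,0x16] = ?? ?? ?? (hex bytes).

MEM[0x07,0x1d,0x16] = de d9 f3

[0] 0x0d->0x03 len=6 : b7 e3 d9 de de f2
[1] 0x19->0x09 len=2 : 45 6f
[2] 0x05->0x12 len=4 : d9 de de f2
[3] 0x16->0x20 len=4 : f3 31 dd 45
[4] 0x0c->0x17 len=7 : 54 b7 e3 d9 de de d9
query mem[0x07]=0xde, mem[0x1d]=0xd9, mem[0x16]=0xf3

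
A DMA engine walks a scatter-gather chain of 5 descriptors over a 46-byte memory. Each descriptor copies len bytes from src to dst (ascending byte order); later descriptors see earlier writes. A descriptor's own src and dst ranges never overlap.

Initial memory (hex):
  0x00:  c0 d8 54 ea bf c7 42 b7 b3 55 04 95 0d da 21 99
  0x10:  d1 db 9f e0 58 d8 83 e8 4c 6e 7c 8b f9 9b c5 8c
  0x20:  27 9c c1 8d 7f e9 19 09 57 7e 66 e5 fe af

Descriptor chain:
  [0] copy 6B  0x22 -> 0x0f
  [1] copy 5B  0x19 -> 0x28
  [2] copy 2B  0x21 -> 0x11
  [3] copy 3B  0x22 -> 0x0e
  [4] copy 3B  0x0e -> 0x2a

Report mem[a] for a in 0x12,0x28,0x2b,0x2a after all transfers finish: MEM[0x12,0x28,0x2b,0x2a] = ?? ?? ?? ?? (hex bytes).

MEM[0x12,0x28,0x2b,0x2a] = c1 6e 8d c1

#0 dst[0x0f+6] := {0xc1,0x8d,0x7f,0xe9,0x19,0x09}
#1 dst[0x28+5] := {0x6e,0x7c,0x8b,0xf9,0x9b}
#2 dst[0x11+2] := {0x9c,0xc1}
#3 dst[0x0e+3] := {0xc1,0x8d,0x7f}
#4 dst[0x2a+3] := {0xc1,0x8d,0x7f}
query mem[0x12]=0xc1, mem[0x28]=0x6e, mem[0x2b]=0x8d, mem[0x2a]=0xc1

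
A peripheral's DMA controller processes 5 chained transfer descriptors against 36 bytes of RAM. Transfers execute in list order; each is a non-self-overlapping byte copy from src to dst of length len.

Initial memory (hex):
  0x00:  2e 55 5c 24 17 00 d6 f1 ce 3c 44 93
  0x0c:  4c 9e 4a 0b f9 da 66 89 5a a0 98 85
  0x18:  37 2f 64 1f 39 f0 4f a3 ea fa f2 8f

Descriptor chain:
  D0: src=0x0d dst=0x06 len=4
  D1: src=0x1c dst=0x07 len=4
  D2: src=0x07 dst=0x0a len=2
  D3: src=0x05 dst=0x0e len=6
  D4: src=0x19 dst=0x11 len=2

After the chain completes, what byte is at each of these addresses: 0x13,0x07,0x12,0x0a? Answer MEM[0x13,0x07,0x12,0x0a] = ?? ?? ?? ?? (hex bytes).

  after D0: wrote 4B at 0x06 = 9e4a0bf9
  after D1: wrote 4B at 0x07 = 39f04fa3
  after D2: wrote 2B at 0x0a = 39f0
  after D3: wrote 6B at 0x0e = 009e39f04f39
  after D4: wrote 2B at 0x11 = 2f64
query mem[0x13]=0x39, mem[0x07]=0x39, mem[0x12]=0x64, mem[0x0a]=0x39

MEM[0x13,0x07,0x12,0x0a] = 39 39 64 39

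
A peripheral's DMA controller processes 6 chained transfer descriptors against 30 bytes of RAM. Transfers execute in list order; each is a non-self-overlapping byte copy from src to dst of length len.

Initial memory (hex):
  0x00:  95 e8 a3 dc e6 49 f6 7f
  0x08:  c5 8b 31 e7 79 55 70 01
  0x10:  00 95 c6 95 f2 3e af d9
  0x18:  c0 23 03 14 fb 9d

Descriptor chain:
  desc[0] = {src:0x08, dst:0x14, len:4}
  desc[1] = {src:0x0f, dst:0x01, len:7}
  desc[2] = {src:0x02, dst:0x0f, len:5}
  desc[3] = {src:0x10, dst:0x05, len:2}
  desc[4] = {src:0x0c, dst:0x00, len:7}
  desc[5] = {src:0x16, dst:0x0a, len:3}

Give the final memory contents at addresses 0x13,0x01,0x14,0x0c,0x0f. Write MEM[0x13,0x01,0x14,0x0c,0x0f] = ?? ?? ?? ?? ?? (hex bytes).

D0: mem[0x14..0x17] <- [c5 8b 31 e7]
D1: mem[0x01..0x07] <- [01 00 95 c6 95 c5 8b]
D2: mem[0x0f..0x13] <- [00 95 c6 95 c5]
D3: mem[0x05..0x06] <- [95 c6]
D4: mem[0x00..0x06] <- [79 55 70 00 95 c6 95]
D5: mem[0x0a..0x0c] <- [31 e7 c0]
query mem[0x13]=0xc5, mem[0x01]=0x55, mem[0x14]=0xc5, mem[0x0c]=0xc0, mem[0x0f]=0x00

MEM[0x13,0x01,0x14,0x0c,0x0f] = c5 55 c5 c0 00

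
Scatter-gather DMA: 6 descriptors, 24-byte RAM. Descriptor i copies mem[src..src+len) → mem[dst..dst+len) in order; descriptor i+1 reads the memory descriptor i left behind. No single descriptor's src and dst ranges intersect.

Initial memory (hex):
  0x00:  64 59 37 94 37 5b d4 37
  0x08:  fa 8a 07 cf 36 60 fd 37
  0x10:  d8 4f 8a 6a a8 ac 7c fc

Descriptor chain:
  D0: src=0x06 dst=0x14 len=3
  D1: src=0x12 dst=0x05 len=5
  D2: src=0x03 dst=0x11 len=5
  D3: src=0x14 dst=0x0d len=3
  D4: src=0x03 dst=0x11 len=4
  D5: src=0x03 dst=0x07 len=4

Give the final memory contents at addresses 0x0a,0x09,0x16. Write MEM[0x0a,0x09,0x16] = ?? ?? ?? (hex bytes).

MEM[0x0a,0x09,0x16] = 6a 8a fa

#0 dst[0x14+3] := {0xd4,0x37,0xfa}
#1 dst[0x05+5] := {0x8a,0x6a,0xd4,0x37,0xfa}
#2 dst[0x11+5] := {0x94,0x37,0x8a,0x6a,0xd4}
#3 dst[0x0d+3] := {0x6a,0xd4,0xfa}
#4 dst[0x11+4] := {0x94,0x37,0x8a,0x6a}
#5 dst[0x07+4] := {0x94,0x37,0x8a,0x6a}
query mem[0x0a]=0x6a, mem[0x09]=0x8a, mem[0x16]=0xfa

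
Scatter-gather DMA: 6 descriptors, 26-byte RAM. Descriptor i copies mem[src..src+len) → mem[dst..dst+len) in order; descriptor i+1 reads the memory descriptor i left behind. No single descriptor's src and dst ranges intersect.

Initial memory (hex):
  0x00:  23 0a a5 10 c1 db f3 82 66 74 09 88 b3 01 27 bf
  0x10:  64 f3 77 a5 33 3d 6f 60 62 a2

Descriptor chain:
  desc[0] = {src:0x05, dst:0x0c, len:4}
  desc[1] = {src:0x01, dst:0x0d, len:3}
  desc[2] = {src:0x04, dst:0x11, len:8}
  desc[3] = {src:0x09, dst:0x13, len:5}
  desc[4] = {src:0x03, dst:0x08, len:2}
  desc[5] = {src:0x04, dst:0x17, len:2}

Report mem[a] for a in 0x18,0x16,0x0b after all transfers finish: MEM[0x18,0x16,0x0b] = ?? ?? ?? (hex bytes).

MEM[0x18,0x16,0x0b] = db db 88

#0 dst[0x0c+4] := {0xdb,0xf3,0x82,0x66}
#1 dst[0x0d+3] := {0x0a,0xa5,0x10}
#2 dst[0x11+8] := {0xc1,0xdb,0xf3,0x82,0x66,0x74,0x09,0x88}
#3 dst[0x13+5] := {0x74,0x09,0x88,0xdb,0x0a}
#4 dst[0x08+2] := {0x10,0xc1}
#5 dst[0x17+2] := {0xc1,0xdb}
query mem[0x18]=0xdb, mem[0x16]=0xdb, mem[0x0b]=0x88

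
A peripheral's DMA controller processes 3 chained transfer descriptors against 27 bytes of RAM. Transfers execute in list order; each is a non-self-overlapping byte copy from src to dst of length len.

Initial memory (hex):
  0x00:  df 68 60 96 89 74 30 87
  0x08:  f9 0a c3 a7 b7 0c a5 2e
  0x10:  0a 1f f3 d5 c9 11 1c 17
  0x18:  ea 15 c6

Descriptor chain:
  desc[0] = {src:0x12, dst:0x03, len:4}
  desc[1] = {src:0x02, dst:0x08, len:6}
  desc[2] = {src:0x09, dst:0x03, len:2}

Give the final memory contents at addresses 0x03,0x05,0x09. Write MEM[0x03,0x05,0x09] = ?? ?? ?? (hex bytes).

D0: mem[0x03..0x06] <- [f3 d5 c9 11]
D1: mem[0x08..0x0d] <- [60 f3 d5 c9 11 87]
D2: mem[0x03..0x04] <- [f3 d5]
query mem[0x03]=0xf3, mem[0x05]=0xc9, mem[0x09]=0xf3

MEM[0x03,0x05,0x09] = f3 c9 f3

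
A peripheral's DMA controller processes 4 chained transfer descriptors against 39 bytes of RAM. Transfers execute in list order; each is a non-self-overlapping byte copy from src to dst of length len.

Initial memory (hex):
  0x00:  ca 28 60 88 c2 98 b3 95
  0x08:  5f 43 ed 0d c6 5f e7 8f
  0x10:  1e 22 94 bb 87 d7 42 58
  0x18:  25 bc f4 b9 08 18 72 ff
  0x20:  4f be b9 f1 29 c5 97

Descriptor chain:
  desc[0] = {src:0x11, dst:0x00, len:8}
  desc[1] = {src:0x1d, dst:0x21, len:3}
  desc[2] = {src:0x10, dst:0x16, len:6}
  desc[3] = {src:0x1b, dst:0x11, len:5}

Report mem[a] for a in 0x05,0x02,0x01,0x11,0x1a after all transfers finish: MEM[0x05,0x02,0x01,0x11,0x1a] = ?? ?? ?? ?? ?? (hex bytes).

#0 dst[0x00+8] := {0x22,0x94,0xbb,0x87,0xd7,0x42,0x58,0x25}
#1 dst[0x21+3] := {0x18,0x72,0xff}
#2 dst[0x16+6] := {0x1e,0x22,0x94,0xbb,0x87,0xd7}
#3 dst[0x11+5] := {0xd7,0x08,0x18,0x72,0xff}
query mem[0x05]=0x42, mem[0x02]=0xbb, mem[0x01]=0x94, mem[0x11]=0xd7, mem[0x1a]=0x87

MEM[0x05,0x02,0x01,0x11,0x1a] = 42 bb 94 d7 87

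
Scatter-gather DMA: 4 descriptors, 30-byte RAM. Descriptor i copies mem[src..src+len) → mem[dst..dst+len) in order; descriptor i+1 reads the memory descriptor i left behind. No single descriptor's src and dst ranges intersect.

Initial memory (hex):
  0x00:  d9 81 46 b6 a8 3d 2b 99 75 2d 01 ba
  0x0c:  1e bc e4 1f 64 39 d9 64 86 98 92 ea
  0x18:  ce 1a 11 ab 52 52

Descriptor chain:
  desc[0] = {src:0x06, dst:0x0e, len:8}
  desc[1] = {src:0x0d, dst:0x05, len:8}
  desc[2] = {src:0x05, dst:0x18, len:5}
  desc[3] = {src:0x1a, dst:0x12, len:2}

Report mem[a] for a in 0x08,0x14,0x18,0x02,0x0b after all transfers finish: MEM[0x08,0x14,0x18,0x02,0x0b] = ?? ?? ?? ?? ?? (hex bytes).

  after D0: wrote 8B at 0x0e = 2b99752d01ba1ebc
  after D1: wrote 8B at 0x05 = bc2b99752d01ba1e
  after D2: wrote 5B at 0x18 = bc2b99752d
  after D3: wrote 2B at 0x12 = 9975
query mem[0x08]=0x75, mem[0x14]=0x1e, mem[0x18]=0xbc, mem[0x02]=0x46, mem[0x0b]=0xba

MEM[0x08,0x14,0x18,0x02,0x0b] = 75 1e bc 46 ba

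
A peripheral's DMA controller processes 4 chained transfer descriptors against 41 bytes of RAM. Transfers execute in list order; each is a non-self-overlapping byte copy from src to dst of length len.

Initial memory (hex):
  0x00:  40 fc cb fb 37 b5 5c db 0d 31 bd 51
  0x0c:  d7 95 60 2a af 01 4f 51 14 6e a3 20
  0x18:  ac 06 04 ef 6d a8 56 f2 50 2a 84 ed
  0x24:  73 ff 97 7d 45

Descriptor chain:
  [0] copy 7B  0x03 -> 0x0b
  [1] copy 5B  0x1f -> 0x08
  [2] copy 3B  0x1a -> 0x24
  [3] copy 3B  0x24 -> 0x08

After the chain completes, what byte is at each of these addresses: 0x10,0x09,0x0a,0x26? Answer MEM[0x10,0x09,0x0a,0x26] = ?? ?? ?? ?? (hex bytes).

MEM[0x10,0x09,0x0a,0x26] = 0d ef 6d 6d

  after D0: wrote 7B at 0x0b = fb37b55cdb0d31
  after D1: wrote 5B at 0x08 = f2502a84ed
  after D2: wrote 3B at 0x24 = 04ef6d
  after D3: wrote 3B at 0x08 = 04ef6d
query mem[0x10]=0x0d, mem[0x09]=0xef, mem[0x0a]=0x6d, mem[0x26]=0x6d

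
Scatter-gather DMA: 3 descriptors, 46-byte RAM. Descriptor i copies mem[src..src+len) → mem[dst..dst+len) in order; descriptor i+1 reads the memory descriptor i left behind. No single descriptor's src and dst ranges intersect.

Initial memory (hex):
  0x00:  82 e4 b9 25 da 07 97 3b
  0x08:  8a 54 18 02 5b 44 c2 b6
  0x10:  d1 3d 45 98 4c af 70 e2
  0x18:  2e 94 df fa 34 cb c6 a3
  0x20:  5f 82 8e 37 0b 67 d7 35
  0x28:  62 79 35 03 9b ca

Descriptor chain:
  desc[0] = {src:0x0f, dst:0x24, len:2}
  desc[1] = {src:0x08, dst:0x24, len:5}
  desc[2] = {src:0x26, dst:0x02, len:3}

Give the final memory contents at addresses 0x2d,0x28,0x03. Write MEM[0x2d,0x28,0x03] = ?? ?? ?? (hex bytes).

D0: mem[0x24..0x25] <- [b6 d1]
D1: mem[0x24..0x28] <- [8a 54 18 02 5b]
D2: mem[0x02..0x04] <- [18 02 5b]
query mem[0x2d]=0xca, mem[0x28]=0x5b, mem[0x03]=0x02

MEM[0x2d,0x28,0x03] = ca 5b 02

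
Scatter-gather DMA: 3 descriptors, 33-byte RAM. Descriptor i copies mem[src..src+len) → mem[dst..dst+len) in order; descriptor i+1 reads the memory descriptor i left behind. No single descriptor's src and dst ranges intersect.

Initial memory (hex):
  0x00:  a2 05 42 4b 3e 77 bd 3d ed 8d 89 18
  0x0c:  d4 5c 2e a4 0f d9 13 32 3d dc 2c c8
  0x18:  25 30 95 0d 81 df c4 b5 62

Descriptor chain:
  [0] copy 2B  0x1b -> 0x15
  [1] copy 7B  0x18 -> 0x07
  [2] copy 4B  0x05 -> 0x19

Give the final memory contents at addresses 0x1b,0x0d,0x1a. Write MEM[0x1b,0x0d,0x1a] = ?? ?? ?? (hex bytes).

D0: mem[0x15..0x16] <- [0d 81]
D1: mem[0x07..0x0d] <- [25 30 95 0d 81 df c4]
D2: mem[0x19..0x1c] <- [77 bd 25 30]
query mem[0x1b]=0x25, mem[0x0d]=0xc4, mem[0x1a]=0xbd

MEM[0x1b,0x0d,0x1a] = 25 c4 bd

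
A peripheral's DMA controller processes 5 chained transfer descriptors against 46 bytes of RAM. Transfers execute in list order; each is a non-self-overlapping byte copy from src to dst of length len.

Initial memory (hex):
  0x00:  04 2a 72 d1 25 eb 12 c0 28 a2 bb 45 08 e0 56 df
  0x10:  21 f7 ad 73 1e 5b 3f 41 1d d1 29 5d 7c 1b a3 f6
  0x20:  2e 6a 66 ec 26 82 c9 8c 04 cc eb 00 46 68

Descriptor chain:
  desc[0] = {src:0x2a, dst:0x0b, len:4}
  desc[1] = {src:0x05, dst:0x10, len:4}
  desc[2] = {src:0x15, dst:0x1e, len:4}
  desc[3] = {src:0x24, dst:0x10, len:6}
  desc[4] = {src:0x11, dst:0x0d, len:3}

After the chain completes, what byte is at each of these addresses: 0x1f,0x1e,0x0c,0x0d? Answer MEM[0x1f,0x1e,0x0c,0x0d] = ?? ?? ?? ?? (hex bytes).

  after D0: wrote 4B at 0x0b = eb004668
  after D1: wrote 4B at 0x10 = eb12c028
  after D2: wrote 4B at 0x1e = 5b3f411d
  after D3: wrote 6B at 0x10 = 2682c98c04cc
  after D4: wrote 3B at 0x0d = 82c98c
query mem[0x1f]=0x3f, mem[0x1e]=0x5b, mem[0x0c]=0x00, mem[0x0d]=0x82

MEM[0x1f,0x1e,0x0c,0x0d] = 3f 5b 00 82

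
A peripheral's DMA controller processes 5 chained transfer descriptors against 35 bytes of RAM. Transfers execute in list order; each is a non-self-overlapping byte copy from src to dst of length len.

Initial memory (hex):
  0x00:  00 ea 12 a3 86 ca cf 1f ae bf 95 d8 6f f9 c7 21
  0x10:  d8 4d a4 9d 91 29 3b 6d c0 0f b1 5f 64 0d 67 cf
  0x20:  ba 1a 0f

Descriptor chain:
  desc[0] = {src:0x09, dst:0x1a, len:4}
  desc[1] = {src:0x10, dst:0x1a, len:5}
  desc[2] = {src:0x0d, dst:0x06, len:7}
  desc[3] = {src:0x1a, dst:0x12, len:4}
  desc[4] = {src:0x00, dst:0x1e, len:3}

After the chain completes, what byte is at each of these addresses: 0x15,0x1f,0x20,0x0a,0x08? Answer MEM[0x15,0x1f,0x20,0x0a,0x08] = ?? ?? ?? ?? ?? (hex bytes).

MEM[0x15,0x1f,0x20,0x0a,0x08] = 9d ea 12 4d 21

D0: mem[0x1a..0x1d] <- [bf 95 d8 6f]
D1: mem[0x1a..0x1e] <- [d8 4d a4 9d 91]
D2: mem[0x06..0x0c] <- [f9 c7 21 d8 4d a4 9d]
D3: mem[0x12..0x15] <- [d8 4d a4 9d]
D4: mem[0x1e..0x20] <- [00 ea 12]
query mem[0x15]=0x9d, mem[0x1f]=0xea, mem[0x20]=0x12, mem[0x0a]=0x4d, mem[0x08]=0x21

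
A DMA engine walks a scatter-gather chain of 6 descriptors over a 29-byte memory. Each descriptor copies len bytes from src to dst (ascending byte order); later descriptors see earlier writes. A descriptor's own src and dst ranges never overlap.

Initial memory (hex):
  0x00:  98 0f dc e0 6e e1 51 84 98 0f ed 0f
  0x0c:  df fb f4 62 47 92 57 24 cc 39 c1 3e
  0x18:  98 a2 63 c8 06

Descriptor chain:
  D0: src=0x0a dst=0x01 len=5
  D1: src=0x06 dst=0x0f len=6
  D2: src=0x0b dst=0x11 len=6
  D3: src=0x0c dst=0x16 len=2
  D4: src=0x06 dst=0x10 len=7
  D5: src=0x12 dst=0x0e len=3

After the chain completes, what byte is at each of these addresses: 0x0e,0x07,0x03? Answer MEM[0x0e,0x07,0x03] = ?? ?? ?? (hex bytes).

  after D0: wrote 5B at 0x01 = ed0fdffbf4
  after D1: wrote 6B at 0x0f = 5184980fed0f
  after D2: wrote 6B at 0x11 = 0fdffbf45184
  after D3: wrote 2B at 0x16 = dffb
  after D4: wrote 7B at 0x10 = 5184980fed0fdf
  after D5: wrote 3B at 0x0e = 980fed
query mem[0x0e]=0x98, mem[0x07]=0x84, mem[0x03]=0xdf

MEM[0x0e,0x07,0x03] = 98 84 df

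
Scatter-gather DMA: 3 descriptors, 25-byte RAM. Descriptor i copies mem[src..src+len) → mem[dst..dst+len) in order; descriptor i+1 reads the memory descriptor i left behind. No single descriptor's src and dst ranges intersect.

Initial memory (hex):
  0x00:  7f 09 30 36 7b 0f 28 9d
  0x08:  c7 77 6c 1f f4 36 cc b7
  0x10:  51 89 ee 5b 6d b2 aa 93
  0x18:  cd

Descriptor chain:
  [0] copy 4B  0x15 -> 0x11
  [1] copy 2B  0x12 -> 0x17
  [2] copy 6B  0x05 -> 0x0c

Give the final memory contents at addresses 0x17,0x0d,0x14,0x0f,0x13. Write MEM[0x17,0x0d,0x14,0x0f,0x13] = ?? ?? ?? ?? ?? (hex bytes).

MEM[0x17,0x0d,0x14,0x0f,0x13] = aa 28 cd c7 93

#0 dst[0x11+4] := {0xb2,0xaa,0x93,0xcd}
#1 dst[0x17+2] := {0xaa,0x93}
#2 dst[0x0c+6] := {0x0f,0x28,0x9d,0xc7,0x77,0x6c}
query mem[0x17]=0xaa, mem[0x0d]=0x28, mem[0x14]=0xcd, mem[0x0f]=0xc7, mem[0x13]=0x93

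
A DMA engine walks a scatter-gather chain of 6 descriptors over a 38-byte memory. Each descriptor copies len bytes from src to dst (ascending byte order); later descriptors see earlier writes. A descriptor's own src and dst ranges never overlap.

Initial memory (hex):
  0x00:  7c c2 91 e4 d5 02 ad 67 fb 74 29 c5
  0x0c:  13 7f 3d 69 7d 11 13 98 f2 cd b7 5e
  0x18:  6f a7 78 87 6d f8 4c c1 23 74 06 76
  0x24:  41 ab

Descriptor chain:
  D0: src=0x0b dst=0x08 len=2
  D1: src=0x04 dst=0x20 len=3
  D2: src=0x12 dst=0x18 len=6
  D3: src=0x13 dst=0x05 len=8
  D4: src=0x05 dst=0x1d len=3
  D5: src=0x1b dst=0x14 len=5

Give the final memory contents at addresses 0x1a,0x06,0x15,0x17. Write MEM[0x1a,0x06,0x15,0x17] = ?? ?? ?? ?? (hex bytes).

  after D0: wrote 2B at 0x08 = c513
  after D1: wrote 3B at 0x20 = d502ad
  after D2: wrote 6B at 0x18 = 1398f2cdb75e
  after D3: wrote 8B at 0x05 = 98f2cdb75e1398f2
  after D4: wrote 3B at 0x1d = 98f2cd
  after D5: wrote 5B at 0x14 = cdb798f2cd
query mem[0x1a]=0xf2, mem[0x06]=0xf2, mem[0x15]=0xb7, mem[0x17]=0xf2

MEM[0x1a,0x06,0x15,0x17] = f2 f2 b7 f2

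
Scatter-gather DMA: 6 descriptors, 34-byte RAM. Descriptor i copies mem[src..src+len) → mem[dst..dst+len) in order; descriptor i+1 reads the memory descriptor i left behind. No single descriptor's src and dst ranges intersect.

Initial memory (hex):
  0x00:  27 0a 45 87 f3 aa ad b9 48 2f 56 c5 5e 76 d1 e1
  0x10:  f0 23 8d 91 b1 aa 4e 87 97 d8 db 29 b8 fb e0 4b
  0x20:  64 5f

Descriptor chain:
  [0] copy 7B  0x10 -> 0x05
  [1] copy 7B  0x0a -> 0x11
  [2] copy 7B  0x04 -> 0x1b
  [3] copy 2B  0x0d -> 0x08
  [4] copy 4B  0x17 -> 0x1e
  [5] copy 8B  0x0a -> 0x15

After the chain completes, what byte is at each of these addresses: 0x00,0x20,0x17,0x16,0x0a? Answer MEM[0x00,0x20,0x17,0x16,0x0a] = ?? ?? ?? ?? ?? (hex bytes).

#0 dst[0x05+7] := {0xf0,0x23,0x8d,0x91,0xb1,0xaa,0x4e}
#1 dst[0x11+7] := {0xaa,0x4e,0x5e,0x76,0xd1,0xe1,0xf0}
#2 dst[0x1b+7] := {0xf3,0xf0,0x23,0x8d,0x91,0xb1,0xaa}
#3 dst[0x08+2] := {0x76,0xd1}
#4 dst[0x1e+4] := {0xf0,0x97,0xd8,0xdb}
#5 dst[0x15+8] := {0xaa,0x4e,0x5e,0x76,0xd1,0xe1,0xf0,0xaa}
query mem[0x00]=0x27, mem[0x20]=0xd8, mem[0x17]=0x5e, mem[0x16]=0x4e, mem[0x0a]=0xaa

MEM[0x00,0x20,0x17,0x16,0x0a] = 27 d8 5e 4e aa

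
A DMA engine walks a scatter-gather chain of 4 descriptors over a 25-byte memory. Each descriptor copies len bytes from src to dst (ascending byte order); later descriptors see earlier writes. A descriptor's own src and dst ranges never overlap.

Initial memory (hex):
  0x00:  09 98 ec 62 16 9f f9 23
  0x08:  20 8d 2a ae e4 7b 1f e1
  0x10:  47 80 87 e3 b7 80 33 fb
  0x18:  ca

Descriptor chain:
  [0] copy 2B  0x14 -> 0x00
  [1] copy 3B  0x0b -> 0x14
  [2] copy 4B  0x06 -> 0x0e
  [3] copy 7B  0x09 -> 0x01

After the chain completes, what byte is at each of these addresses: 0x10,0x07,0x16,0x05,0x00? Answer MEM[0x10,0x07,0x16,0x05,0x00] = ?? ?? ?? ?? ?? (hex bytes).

  after D0: wrote 2B at 0x00 = b780
  after D1: wrote 3B at 0x14 = aee47b
  after D2: wrote 4B at 0x0e = f923208d
  after D3: wrote 7B at 0x01 = 8d2aaee47bf923
query mem[0x10]=0x20, mem[0x07]=0x23, mem[0x16]=0x7b, mem[0x05]=0x7b, mem[0x00]=0xb7

MEM[0x10,0x07,0x16,0x05,0x00] = 20 23 7b 7b b7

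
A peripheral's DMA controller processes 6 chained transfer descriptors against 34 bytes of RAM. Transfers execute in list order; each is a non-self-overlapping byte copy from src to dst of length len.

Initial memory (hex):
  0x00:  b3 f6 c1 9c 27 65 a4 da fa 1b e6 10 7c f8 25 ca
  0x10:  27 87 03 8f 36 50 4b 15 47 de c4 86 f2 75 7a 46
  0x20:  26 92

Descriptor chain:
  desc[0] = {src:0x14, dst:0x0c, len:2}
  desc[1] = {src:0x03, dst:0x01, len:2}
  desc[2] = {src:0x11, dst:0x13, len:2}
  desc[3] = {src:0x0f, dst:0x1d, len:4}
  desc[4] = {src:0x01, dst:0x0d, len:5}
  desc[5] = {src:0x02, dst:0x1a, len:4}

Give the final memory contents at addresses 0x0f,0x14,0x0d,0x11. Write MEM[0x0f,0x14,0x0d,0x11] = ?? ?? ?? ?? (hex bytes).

MEM[0x0f,0x14,0x0d,0x11] = 9c 03 9c 65

#0 dst[0x0c+2] := {0x36,0x50}
#1 dst[0x01+2] := {0x9c,0x27}
#2 dst[0x13+2] := {0x87,0x03}
#3 dst[0x1d+4] := {0xca,0x27,0x87,0x03}
#4 dst[0x0d+5] := {0x9c,0x27,0x9c,0x27,0x65}
#5 dst[0x1a+4] := {0x27,0x9c,0x27,0x65}
query mem[0x0f]=0x9c, mem[0x14]=0x03, mem[0x0d]=0x9c, mem[0x11]=0x65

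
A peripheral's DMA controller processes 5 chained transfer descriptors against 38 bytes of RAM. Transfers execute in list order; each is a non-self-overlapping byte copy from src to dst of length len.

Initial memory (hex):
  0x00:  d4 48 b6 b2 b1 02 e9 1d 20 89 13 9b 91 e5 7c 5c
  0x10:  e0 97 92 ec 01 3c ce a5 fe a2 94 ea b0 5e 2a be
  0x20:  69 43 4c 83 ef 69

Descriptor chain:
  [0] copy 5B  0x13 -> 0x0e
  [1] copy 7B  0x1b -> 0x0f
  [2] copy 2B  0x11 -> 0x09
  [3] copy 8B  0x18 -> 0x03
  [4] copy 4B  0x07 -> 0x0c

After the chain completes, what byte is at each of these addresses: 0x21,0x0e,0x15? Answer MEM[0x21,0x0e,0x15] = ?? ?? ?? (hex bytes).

#0 dst[0x0e+5] := {0xec,0x01,0x3c,0xce,0xa5}
#1 dst[0x0f+7] := {0xea,0xb0,0x5e,0x2a,0xbe,0x69,0x43}
#2 dst[0x09+2] := {0x5e,0x2a}
#3 dst[0x03+8] := {0xfe,0xa2,0x94,0xea,0xb0,0x5e,0x2a,0xbe}
#4 dst[0x0c+4] := {0xb0,0x5e,0x2a,0xbe}
query mem[0x21]=0x43, mem[0x0e]=0x2a, mem[0x15]=0x43

MEM[0x21,0x0e,0x15] = 43 2a 43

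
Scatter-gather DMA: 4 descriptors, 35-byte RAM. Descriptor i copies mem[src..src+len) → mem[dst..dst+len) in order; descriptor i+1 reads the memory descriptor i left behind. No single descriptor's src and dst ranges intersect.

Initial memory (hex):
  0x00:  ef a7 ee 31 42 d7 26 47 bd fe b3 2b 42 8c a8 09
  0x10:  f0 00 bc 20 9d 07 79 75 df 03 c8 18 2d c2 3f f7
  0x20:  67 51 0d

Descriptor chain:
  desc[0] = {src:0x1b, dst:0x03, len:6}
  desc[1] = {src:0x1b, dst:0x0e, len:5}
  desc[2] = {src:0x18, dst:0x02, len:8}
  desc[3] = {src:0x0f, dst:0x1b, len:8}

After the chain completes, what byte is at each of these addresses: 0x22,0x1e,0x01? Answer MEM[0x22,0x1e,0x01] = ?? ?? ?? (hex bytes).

D0: mem[0x03..0x08] <- [18 2d c2 3f f7 67]
D1: mem[0x0e..0x12] <- [18 2d c2 3f f7]
D2: mem[0x02..0x09] <- [df 03 c8 18 2d c2 3f f7]
D3: mem[0x1b..0x22] <- [2d c2 3f f7 20 9d 07 79]
query mem[0x22]=0x79, mem[0x1e]=0xf7, mem[0x01]=0xa7

MEM[0x22,0x1e,0x01] = 79 f7 a7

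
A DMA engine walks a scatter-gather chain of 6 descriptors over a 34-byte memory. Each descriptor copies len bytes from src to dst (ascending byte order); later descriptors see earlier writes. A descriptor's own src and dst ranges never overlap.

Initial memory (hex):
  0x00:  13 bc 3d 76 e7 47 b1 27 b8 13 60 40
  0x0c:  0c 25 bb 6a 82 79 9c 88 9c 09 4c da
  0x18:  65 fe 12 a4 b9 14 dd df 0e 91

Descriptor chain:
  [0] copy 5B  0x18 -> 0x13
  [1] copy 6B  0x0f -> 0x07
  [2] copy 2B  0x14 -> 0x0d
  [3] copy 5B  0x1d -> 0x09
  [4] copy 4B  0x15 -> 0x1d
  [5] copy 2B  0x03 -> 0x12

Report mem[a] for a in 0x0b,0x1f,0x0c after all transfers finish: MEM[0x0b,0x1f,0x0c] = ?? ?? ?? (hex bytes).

MEM[0x0b,0x1f,0x0c] = df b9 0e

  after D0: wrote 5B at 0x13 = 65fe12a4b9
  after D1: wrote 6B at 0x07 = 6a82799c65fe
  after D2: wrote 2B at 0x0d = fe12
  after D3: wrote 5B at 0x09 = 14dddf0e91
  after D4: wrote 4B at 0x1d = 12a4b965
  after D5: wrote 2B at 0x12 = 76e7
query mem[0x0b]=0xdf, mem[0x1f]=0xb9, mem[0x0c]=0x0e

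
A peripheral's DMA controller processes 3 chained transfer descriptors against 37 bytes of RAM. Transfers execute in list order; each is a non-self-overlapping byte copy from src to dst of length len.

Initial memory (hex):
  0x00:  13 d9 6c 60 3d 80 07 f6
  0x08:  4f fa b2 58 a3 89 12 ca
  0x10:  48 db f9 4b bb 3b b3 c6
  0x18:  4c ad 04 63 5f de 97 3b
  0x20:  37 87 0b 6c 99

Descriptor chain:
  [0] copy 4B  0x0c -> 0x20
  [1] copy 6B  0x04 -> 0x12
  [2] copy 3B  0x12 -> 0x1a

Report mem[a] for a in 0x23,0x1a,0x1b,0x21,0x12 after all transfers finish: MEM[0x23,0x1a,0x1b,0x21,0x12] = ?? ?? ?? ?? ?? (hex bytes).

MEM[0x23,0x1a,0x1b,0x21,0x12] = ca 3d 80 89 3d

  after D0: wrote 4B at 0x20 = a38912ca
  after D1: wrote 6B at 0x12 = 3d8007f64ffa
  after D2: wrote 3B at 0x1a = 3d8007
query mem[0x23]=0xca, mem[0x1a]=0x3d, mem[0x1b]=0x80, mem[0x21]=0x89, mem[0x12]=0x3d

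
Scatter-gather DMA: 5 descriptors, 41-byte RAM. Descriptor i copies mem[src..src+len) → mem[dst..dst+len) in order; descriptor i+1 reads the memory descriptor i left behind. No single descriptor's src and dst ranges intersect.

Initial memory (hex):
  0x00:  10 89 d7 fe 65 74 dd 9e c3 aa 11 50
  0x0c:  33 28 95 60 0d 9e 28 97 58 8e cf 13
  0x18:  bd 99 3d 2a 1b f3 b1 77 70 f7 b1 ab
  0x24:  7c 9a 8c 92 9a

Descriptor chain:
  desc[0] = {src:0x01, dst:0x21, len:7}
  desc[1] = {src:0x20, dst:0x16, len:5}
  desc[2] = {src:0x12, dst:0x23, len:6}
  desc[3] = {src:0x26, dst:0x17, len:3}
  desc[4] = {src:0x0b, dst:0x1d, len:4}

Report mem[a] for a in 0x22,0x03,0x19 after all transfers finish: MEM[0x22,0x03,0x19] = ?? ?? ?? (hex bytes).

#0 dst[0x21+7] := {0x89,0xd7,0xfe,0x65,0x74,0xdd,0x9e}
#1 dst[0x16+5] := {0x70,0x89,0xd7,0xfe,0x65}
#2 dst[0x23+6] := {0x28,0x97,0x58,0x8e,0x70,0x89}
#3 dst[0x17+3] := {0x8e,0x70,0x89}
#4 dst[0x1d+4] := {0x50,0x33,0x28,0x95}
query mem[0x22]=0xd7, mem[0x03]=0xfe, mem[0x19]=0x89

MEM[0x22,0x03,0x19] = d7 fe 89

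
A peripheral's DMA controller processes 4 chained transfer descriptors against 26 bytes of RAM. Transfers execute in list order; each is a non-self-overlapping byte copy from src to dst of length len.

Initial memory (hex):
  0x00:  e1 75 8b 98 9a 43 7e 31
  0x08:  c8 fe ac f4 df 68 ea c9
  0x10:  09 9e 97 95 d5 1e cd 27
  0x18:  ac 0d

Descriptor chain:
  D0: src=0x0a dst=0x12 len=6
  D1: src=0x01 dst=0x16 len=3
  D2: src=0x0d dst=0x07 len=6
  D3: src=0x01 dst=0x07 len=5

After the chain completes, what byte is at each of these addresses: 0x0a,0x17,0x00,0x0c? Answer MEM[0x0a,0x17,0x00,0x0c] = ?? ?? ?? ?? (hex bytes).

MEM[0x0a,0x17,0x00,0x0c] = 9a 8b e1 ac

#0 dst[0x12+6] := {0xac,0xf4,0xdf,0x68,0xea,0xc9}
#1 dst[0x16+3] := {0x75,0x8b,0x98}
#2 dst[0x07+6] := {0x68,0xea,0xc9,0x09,0x9e,0xac}
#3 dst[0x07+5] := {0x75,0x8b,0x98,0x9a,0x43}
query mem[0x0a]=0x9a, mem[0x17]=0x8b, mem[0x00]=0xe1, mem[0x0c]=0xac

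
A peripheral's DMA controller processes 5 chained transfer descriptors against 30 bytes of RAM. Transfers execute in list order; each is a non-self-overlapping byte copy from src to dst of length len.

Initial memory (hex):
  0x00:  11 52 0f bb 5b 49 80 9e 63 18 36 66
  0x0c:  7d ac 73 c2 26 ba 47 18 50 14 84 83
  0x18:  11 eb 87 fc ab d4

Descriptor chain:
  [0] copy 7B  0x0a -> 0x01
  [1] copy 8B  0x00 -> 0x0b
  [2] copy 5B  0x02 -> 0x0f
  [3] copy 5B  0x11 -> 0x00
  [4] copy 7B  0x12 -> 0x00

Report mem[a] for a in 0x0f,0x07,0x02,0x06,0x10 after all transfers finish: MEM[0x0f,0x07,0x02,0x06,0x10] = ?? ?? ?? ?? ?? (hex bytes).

  after D0: wrote 7B at 0x01 = 36667dac73c226
  after D1: wrote 8B at 0x0b = 1136667dac73c226
  after D2: wrote 5B at 0x0f = 667dac73c2
  after D3: wrote 5B at 0x00 = ac73c25014
  after D4: wrote 7B at 0x00 = 73c25014848311
query mem[0x0f]=0x66, mem[0x07]=0x26, mem[0x02]=0x50, mem[0x06]=0x11, mem[0x10]=0x7d

MEM[0x0f,0x07,0x02,0x06,0x10] = 66 26 50 11 7d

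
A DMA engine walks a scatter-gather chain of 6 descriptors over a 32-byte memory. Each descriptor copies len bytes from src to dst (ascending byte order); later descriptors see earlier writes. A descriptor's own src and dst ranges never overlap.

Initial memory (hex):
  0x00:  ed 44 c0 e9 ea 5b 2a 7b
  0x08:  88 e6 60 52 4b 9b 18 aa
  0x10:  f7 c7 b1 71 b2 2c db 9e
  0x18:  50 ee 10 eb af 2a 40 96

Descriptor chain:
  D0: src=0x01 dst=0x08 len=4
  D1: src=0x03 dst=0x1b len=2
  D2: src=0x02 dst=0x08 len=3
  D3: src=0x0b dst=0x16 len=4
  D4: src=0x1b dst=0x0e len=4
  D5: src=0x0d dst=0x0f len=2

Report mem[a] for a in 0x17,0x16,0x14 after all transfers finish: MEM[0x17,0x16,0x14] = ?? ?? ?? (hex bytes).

D0: mem[0x08..0x0b] <- [44 c0 e9 ea]
D1: mem[0x1b..0x1c] <- [e9 ea]
D2: mem[0x08..0x0a] <- [c0 e9 ea]
D3: mem[0x16..0x19] <- [ea 4b 9b 18]
D4: mem[0x0e..0x11] <- [e9 ea 2a 40]
D5: mem[0x0f..0x10] <- [9b e9]
query mem[0x17]=0x4b, mem[0x16]=0xea, mem[0x14]=0xb2

MEM[0x17,0x16,0x14] = 4b ea b2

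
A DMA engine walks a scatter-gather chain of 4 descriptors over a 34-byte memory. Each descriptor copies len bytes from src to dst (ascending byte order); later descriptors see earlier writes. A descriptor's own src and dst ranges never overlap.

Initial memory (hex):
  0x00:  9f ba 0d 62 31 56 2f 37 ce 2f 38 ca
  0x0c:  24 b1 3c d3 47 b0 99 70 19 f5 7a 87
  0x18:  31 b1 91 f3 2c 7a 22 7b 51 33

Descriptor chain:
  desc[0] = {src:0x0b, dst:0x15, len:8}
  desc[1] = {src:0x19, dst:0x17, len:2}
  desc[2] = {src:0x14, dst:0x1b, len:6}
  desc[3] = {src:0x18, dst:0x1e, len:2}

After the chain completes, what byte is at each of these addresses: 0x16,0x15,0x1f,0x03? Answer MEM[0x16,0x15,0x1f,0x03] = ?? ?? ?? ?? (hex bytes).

[0] 0x0b->0x15 len=8 : ca 24 b1 3c d3 47 b0 99
[1] 0x19->0x17 len=2 : d3 47
[2] 0x14->0x1b len=6 : 19 ca 24 d3 47 d3
[3] 0x18->0x1e len=2 : 47 d3
query mem[0x16]=0x24, mem[0x15]=0xca, mem[0x1f]=0xd3, mem[0x03]=0x62

MEM[0x16,0x15,0x1f,0x03] = 24 ca d3 62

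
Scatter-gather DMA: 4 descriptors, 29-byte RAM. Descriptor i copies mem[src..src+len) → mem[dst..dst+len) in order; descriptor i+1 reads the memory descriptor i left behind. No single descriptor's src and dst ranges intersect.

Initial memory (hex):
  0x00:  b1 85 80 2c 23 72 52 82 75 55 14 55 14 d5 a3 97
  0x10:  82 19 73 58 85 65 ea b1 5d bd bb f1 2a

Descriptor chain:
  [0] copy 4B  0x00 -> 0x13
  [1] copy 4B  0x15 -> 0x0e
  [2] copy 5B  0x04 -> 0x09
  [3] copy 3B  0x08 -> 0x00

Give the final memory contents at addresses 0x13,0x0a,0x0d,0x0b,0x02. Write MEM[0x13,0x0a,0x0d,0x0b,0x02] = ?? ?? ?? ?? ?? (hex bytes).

D0: mem[0x13..0x16] <- [b1 85 80 2c]
D1: mem[0x0e..0x11] <- [80 2c b1 5d]
D2: mem[0x09..0x0d] <- [23 72 52 82 75]
D3: mem[0x00..0x02] <- [75 23 72]
query mem[0x13]=0xb1, mem[0x0a]=0x72, mem[0x0d]=0x75, mem[0x0b]=0x52, mem[0x02]=0x72

MEM[0x13,0x0a,0x0d,0x0b,0x02] = b1 72 75 52 72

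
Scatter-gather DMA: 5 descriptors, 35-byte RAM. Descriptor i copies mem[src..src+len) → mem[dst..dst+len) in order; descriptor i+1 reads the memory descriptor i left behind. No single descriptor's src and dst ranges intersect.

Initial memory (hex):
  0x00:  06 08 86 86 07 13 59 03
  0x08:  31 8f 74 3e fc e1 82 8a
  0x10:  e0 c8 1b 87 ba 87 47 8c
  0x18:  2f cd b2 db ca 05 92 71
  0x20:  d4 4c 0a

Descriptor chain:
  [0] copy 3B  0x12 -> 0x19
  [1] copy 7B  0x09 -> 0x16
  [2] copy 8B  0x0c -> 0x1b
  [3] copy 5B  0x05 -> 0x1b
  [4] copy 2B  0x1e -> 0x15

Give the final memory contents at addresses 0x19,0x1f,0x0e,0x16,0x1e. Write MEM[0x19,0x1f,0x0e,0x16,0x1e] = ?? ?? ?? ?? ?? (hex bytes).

MEM[0x19,0x1f,0x0e,0x16,0x1e] = fc 8f 82 8f 31

D0: mem[0x19..0x1b] <- [1b 87 ba]
D1: mem[0x16..0x1c] <- [8f 74 3e fc e1 82 8a]
D2: mem[0x1b..0x22] <- [fc e1 82 8a e0 c8 1b 87]
D3: mem[0x1b..0x1f] <- [13 59 03 31 8f]
D4: mem[0x15..0x16] <- [31 8f]
query mem[0x19]=0xfc, mem[0x1f]=0x8f, mem[0x0e]=0x82, mem[0x16]=0x8f, mem[0x1e]=0x31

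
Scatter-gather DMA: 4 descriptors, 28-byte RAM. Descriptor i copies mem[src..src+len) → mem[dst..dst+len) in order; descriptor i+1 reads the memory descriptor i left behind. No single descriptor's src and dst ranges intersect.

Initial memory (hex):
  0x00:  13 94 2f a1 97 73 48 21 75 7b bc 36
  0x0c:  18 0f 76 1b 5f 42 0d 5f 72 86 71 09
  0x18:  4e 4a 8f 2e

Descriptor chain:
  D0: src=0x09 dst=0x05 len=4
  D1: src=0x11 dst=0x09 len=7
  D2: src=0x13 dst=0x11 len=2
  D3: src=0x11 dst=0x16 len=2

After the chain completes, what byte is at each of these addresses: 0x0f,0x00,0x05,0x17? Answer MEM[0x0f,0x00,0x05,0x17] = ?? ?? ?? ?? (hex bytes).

[0] 0x09->0x05 len=4 : 7b bc 36 18
[1] 0x11->0x09 len=7 : 42 0d 5f 72 86 71 09
[2] 0x13->0x11 len=2 : 5f 72
[3] 0x11->0x16 len=2 : 5f 72
query mem[0x0f]=0x09, mem[0x00]=0x13, mem[0x05]=0x7b, mem[0x17]=0x72

MEM[0x0f,0x00,0x05,0x17] = 09 13 7b 72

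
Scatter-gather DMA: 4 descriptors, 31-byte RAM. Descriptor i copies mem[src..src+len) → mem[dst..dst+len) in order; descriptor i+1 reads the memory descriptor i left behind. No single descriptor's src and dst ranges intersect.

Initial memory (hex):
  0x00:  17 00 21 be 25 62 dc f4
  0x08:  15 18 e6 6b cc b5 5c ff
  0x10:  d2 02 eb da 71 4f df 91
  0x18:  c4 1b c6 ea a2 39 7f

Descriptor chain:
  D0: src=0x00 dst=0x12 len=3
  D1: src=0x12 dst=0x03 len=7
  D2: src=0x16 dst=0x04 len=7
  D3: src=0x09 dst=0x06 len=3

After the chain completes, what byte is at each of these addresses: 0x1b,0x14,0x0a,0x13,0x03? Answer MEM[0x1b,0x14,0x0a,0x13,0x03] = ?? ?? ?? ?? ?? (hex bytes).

  after D0: wrote 3B at 0x12 = 170021
  after D1: wrote 7B at 0x03 = 1700214fdf91c4
  after D2: wrote 7B at 0x04 = df91c41bc6eaa2
  after D3: wrote 3B at 0x06 = eaa26b
query mem[0x1b]=0xea, mem[0x14]=0x21, mem[0x0a]=0xa2, mem[0x13]=0x00, mem[0x03]=0x17

MEM[0x1b,0x14,0x0a,0x13,0x03] = ea 21 a2 00 17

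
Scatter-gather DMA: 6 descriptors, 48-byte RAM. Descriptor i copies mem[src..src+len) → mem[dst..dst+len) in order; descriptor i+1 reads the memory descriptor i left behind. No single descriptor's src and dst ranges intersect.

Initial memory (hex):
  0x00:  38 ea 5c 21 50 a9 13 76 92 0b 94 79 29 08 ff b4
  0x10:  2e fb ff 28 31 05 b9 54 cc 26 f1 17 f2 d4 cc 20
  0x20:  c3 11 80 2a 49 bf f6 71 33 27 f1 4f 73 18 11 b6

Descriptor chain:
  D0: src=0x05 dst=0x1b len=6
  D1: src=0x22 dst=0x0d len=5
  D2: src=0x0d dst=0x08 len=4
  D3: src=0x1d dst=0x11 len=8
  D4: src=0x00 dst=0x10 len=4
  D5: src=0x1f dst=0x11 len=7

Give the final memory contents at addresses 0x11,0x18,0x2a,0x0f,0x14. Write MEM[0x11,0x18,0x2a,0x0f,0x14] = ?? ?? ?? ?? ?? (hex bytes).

MEM[0x11,0x18,0x2a,0x0f,0x14] = 0b 49 f1 49 80

  after D0: wrote 6B at 0x1b = a91376920b94
  after D1: wrote 5B at 0x0d = 802a49bff6
  after D2: wrote 4B at 0x08 = 802a49bf
  after D3: wrote 8B at 0x11 = 76920b9411802a49
  after D4: wrote 4B at 0x10 = 38ea5c21
  after D5: wrote 7B at 0x11 = 0b9411802a49bf
query mem[0x11]=0x0b, mem[0x18]=0x49, mem[0x2a]=0xf1, mem[0x0f]=0x49, mem[0x14]=0x80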